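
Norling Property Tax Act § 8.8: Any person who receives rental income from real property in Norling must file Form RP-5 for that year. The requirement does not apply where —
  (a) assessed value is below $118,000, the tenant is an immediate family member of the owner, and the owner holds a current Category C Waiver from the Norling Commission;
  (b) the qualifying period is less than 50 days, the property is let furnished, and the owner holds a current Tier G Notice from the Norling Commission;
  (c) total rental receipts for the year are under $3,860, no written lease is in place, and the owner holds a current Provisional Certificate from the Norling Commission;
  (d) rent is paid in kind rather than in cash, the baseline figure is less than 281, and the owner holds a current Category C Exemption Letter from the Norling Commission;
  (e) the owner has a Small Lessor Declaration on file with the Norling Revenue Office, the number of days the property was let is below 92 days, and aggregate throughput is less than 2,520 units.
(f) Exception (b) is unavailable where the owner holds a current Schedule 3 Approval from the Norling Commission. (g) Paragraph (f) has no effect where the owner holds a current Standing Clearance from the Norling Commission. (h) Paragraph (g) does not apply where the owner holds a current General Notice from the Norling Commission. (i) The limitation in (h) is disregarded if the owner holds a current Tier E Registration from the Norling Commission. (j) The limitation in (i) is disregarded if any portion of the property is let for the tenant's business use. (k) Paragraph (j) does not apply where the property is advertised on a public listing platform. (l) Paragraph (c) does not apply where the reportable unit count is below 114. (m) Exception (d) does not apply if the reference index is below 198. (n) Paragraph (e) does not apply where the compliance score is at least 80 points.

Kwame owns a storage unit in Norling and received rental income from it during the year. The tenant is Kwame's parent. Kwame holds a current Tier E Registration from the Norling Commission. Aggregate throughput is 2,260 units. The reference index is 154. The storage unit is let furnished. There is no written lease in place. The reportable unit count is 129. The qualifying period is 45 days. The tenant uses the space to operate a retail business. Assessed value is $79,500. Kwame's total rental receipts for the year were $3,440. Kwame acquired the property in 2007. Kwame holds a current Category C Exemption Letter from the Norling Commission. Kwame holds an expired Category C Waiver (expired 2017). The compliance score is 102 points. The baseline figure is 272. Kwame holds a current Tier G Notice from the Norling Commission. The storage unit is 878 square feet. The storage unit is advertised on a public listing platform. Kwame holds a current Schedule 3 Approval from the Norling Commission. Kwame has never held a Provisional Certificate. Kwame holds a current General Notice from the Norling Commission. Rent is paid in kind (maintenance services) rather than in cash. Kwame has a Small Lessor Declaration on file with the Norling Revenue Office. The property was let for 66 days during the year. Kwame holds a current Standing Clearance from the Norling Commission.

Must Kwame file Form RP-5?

Exception (a) requires that the owner holds a current Category C Waiver from the Norling Commission; but no current Category C Waiver is held, so (a) is unavailable.
Exception (b): the qualifying period is 45 days, less than the 50 days limit; the property is let furnished; a current Tier G Notice is held — every condition holds. Applying paragraphs (f)–(k): (f) would limit (b) — a current Schedule 3 Approval is held — but (g) sets (f) aside: (g) operates against (f): a current Standing Clearance is held. (h) would limit (g) — a current General Notice is held — but (i) sets (h) aside: (i) operates against (h): a current Tier E Registration is held. (j) is triggered (the space is let for business use), but is set aside by (k): (k) operates against (j): the property is publicly advertised. So (b) applies.
Exception (c) requires that the owner holds a current Provisional Certificate from the Norling Commission; but there is no Provisional Certificate in force, so (c) is unavailable.
Exception (d)'s conditions are all satisfied: rent is paid in kind; the baseline figure is 272, less than the 281 limit; a current Category C Exemption Letter is held. Turning to paragraph (m): (m) applies — the reference index is 154, below the 198 limit. So (d) is unavailable.
Exception (e) is satisfied on its face — a Small Lessor Declaration is on file; the number of days the property was let is 66 days, below the 92 days limit; aggregate throughput is 2,260 units, less than the 2,520 units limit. But: (n) is triggered — the compliance score is 102 points, meeting the 80 points threshold. So (e) is unavailable.

No — exception (b) applies; Kwame is not required to file Form RP-5.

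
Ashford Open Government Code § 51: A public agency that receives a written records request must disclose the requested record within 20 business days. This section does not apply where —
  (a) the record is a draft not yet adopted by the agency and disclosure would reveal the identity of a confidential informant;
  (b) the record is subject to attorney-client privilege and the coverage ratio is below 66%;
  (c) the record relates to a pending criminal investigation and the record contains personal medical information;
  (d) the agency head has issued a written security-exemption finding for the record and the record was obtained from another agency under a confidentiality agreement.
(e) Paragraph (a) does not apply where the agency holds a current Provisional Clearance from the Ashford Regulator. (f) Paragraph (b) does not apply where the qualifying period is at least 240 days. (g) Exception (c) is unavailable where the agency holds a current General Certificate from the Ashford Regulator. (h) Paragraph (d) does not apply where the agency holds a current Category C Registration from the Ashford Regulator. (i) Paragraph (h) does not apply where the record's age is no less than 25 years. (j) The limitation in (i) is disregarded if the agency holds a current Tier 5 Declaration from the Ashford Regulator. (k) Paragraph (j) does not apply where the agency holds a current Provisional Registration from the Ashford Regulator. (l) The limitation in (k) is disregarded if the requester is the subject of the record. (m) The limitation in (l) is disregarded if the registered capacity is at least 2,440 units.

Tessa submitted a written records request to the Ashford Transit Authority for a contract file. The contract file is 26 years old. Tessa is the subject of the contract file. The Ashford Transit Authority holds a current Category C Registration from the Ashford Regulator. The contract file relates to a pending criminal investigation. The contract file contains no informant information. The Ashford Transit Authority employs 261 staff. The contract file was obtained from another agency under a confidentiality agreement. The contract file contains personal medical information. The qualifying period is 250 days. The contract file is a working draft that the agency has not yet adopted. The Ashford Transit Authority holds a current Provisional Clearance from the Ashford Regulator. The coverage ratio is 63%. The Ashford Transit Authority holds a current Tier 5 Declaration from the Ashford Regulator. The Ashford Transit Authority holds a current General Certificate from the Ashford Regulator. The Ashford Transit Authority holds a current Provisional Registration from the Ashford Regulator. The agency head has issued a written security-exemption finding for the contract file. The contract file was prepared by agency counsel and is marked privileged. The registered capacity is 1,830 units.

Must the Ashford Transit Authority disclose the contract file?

Exception (a) fails — the contract file contains no informant information.
Exception (b)'s conditions are all satisfied: the contract file is privileged; the coverage ratio is 63%, below the 66% limit. But applying paragraph (f): (f) operates against (b): the qualifying period is 250 days, meeting the 240 days threshold. (b) is therefore removed.
All of (c)'s requirements are met (the contract file relates to a pending investigation; the contract file contains personal medical information). But applying paragraph (g): (g) operates against (c): a current General Certificate is held. (c) is therefore removed.
Exception (d)'s conditions are all satisfied: a written security-exemption finding has been issued; the contract file was obtained under a confidentiality agreement. Turning to paragraphs (h)–(m): (h) operates against (d): a current Category C Registration is held. (i) would limit (h) — the record's age is 26 years, meeting the 25 years threshold — but (j) sets (i) aside: (j) operates against (i): a current Tier 5 Declaration is held. (k) is engaged (a current Provisional Registration is held), but yields to (l): (l) operates against (k): Tessa is the subject of the contract file. (m), which would lift (l), does not operate here — the registered capacity is 1,830 units, short of 2,440 units. (d) is therefore removed.
No exception displaces § 51.

Yes — the Ashford Transit Authority must disclose the contract file.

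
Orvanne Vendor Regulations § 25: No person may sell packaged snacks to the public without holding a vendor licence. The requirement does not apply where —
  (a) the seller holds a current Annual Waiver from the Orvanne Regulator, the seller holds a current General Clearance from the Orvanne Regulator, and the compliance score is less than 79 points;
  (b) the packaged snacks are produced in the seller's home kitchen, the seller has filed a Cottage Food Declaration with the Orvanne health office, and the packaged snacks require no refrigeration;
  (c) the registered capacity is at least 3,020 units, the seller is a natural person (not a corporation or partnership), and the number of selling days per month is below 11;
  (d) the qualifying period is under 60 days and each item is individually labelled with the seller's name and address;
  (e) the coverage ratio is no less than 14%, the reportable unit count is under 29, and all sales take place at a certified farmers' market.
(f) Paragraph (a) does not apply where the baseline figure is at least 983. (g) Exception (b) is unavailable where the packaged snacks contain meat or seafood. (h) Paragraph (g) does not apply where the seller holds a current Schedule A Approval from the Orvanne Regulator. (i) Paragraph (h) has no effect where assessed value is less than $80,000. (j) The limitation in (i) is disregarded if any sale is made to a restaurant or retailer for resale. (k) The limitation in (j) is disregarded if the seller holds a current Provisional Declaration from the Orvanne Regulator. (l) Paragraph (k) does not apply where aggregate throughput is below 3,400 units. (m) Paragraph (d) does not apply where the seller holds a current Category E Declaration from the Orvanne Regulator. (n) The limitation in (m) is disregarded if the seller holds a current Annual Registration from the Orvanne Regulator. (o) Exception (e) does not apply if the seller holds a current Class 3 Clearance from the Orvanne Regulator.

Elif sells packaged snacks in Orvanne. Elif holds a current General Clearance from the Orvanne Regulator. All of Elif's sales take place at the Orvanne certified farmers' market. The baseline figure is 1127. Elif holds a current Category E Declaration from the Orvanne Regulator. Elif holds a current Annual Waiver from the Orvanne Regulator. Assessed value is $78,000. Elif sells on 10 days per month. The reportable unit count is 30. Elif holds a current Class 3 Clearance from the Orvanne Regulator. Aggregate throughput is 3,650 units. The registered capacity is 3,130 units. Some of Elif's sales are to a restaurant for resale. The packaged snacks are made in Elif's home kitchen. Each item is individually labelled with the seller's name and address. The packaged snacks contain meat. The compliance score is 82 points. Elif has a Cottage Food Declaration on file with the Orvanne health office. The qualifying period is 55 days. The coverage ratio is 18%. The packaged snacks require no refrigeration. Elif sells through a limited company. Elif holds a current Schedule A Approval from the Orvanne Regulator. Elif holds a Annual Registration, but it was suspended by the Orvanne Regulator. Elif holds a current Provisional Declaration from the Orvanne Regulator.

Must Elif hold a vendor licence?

Yes — Elif must hold a vendor licence.

Exception (a) does not apply: the compliance score is 82 points, not less than 79 points.
Exception (b) is satisfied on its face — the packaged snacks are home-kitchen produced; a Cottage Food Declaration is on file; the packaged snacks are shelf-stable. But: (g) operates against (b): the packaged snacks contain meat. (h) would limit (g) — a current Schedule A Approval is held — but (i) sets (h) aside: (i) operates against (h): assessed value is $78,000, less than the $80,000 limit. (j) would limit (i) — some sales are to a restaurant for resale — but (k) sets (j) aside: (k) operates — a current Provisional Declaration is held. (l) is not engaged (aggregate throughput is 3,650 units, not below 3,400 units), so (k) stands. Exception (b) does not apply.
Exception (c) fails — the seller operates through a limited company.
Exception (d) is satisfied on its face — the qualifying period is 55 days, under the 60 days limit; items are individually labelled. But applying paragraphs (m)–(n): (m) operates against (d): a current Category E Declaration is held. (n), which would lift (m), is not triggered — there is no Annual Registration in force. (d) is therefore removed.
Exception (e) fails — the reportable unit count is 30, not under 29.
No exception displaces § 25.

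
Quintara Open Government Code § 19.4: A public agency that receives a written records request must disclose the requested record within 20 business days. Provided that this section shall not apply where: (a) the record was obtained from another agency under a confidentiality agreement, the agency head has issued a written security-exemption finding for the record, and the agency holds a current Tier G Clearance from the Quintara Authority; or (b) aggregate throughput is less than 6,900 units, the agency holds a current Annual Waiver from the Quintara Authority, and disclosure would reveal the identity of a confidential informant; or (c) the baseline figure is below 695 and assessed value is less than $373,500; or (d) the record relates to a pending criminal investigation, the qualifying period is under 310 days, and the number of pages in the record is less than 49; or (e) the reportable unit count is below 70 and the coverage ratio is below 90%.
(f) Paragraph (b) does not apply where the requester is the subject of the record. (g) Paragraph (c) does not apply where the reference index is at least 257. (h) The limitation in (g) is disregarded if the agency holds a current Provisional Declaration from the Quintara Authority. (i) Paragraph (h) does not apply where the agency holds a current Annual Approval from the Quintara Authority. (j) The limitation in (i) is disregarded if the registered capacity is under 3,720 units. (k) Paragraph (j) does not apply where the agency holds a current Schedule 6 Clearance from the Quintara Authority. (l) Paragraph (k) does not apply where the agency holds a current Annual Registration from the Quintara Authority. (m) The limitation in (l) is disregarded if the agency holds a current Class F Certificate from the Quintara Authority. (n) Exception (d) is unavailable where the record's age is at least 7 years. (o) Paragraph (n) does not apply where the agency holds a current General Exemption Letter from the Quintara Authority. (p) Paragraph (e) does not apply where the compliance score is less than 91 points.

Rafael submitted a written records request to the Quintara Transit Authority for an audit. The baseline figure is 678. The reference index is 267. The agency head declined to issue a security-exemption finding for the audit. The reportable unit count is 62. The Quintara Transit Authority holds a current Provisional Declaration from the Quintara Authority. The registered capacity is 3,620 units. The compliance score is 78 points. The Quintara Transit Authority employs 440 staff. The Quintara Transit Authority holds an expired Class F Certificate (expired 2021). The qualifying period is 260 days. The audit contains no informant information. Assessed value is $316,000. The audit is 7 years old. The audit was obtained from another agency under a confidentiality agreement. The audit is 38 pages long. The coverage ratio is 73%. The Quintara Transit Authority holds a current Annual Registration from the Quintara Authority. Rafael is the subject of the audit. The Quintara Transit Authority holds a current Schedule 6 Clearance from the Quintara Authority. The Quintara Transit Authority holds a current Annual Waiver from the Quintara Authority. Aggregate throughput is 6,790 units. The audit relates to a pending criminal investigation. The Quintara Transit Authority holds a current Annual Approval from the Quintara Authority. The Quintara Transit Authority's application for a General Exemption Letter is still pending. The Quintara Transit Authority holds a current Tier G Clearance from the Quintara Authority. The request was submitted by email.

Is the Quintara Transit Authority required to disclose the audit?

Exception (a) requires that the agency head has issued a written security-exemption finding for the record; but the agency head declined to issue a security-exemption finding, so (a) is unavailable.
Exception (b) does not apply: the audit contains no informant information.
Exception (c)'s conditions are all satisfied: the baseline figure is 678, below the 695 limit; assessed value is $316,000, less than the $373,500 limit. As to paragraphs (g)–(m): (g) would limit (c) — the reference index is 267, meeting the 257 threshold — but (h) sets (g) aside: (h) operates against (g): a current Provisional Declaration is held. (i) applies (a current Annual Approval is held), but is set aside by (j): (j) applies — the registered capacity is 3,620 units, under the 3,720 units limit. (k) would limit (j) — a current Schedule 6 Clearance is held — but (l) sets (k) aside: (l) applies — a current Annual Registration is held. (m) is not engaged (the Class F Certificate is not current), so (l) stands. Exception (c) stands.
All of (d)'s requirements are met (the audit relates to a pending investigation; the qualifying period is 260 days, under the 310 days limit; the number of pages in the record is 38, less than the 49 limit). But: (n) operates — the record's age is 7 years, meeting the 7 years threshold. (o), which would lift (n), is not engaged — there is no General Exemption Letter in force. So (d) is unavailable.
Exception (e): the reportable unit count is 62, below the 70 limit; the coverage ratio is 73%, below the 90% limit — every condition holds. But applying paragraph (p): (p) operates against (e): the compliance score is 78 points, less than the 91 points limit. So (e) is unavailable.

No — exception (c) applies; the Quintara Transit Authority is not required to disclose the audit.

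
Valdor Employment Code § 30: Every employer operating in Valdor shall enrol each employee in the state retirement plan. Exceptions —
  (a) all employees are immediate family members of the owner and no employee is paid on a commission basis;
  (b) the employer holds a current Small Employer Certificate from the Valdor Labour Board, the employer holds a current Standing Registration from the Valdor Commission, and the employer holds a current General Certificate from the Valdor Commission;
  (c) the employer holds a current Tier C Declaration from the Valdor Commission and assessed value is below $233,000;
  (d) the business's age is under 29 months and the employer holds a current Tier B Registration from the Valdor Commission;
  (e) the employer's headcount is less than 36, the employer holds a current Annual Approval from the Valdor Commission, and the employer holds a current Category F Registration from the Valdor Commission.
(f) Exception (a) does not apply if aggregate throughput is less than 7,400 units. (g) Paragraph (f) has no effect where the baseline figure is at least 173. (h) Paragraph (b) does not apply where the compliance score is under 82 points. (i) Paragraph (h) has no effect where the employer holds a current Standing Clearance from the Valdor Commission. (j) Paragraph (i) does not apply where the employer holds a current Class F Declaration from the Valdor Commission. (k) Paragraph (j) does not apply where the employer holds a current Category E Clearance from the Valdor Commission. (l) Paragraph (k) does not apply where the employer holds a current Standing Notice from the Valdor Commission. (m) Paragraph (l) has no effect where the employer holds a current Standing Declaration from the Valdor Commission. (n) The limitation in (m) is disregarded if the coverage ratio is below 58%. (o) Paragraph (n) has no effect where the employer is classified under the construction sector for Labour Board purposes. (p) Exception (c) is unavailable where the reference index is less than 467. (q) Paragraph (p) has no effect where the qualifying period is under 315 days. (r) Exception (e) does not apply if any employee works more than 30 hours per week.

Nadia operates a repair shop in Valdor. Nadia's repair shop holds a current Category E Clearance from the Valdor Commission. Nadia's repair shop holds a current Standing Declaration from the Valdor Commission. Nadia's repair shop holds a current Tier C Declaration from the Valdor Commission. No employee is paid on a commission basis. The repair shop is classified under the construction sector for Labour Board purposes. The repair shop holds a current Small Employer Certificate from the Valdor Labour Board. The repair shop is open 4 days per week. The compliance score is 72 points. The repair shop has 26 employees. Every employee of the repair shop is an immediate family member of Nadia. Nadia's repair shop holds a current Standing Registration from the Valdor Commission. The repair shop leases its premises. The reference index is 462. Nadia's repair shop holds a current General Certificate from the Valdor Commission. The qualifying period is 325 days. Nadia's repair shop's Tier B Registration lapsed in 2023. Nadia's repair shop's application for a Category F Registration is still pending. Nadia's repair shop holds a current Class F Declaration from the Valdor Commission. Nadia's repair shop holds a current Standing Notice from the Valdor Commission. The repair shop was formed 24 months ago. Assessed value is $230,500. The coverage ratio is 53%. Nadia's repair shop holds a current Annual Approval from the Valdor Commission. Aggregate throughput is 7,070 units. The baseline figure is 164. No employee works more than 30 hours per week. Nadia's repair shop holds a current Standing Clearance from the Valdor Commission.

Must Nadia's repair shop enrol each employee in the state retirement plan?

No — exception (b) applies; Nadia's repair shop is not required to enrol each employee in the state retirement plan.

Exception (a) is satisfied on its face — every employee is an immediate family member; no employee is paid on commission. However, paragraphs (f)–(g) must be considered: (f) is triggered — aggregate throughput is 7,070 units, less than the 7,400 units limit. (g), which would lift (f), is not engaged — the baseline figure is 164, short of 173. Exception (a) does not apply.
All of (b)'s requirements are met (a current Small Employer Certificate is held; a current Standing Registration is held; a current General Certificate is held). Applying paragraphs (h)–(o): (h) would limit (b) — the compliance score is 72 points, under the 82 points limit — but (i) sets (h) aside: (i) applies — a current Standing Clearance is held. (j) applies (a current Class F Declaration is held), but is displaced by (k): (k) operates against (j): a current Category E Clearance is held. (l) would limit (k) — a current Standing Notice is held — but (m) sets (l) aside: (m) operates against (l): a current Standing Declaration is held. (n) is triggered (the coverage ratio is 53%, below the 58% limit), but is overridden by (o): (o) is engaged — the repair shop is classified under the construction sector. So (b) applies.
Exception (c) is satisfied on its face — a current Tier C Declaration is held; assessed value is $230,500, below the $233,000 limit. Turning to paragraphs (p)–(q): (p) applies — the reference index is 462, less than the 467 limit. (q), which would lift (p), is inapplicable — the qualifying period is 325 days, not under 315 days. Exception (c) does not apply.
Exception (d) fails — no current Tier B Registration is held.
Exception (e) fails — the Category F Registration is not current.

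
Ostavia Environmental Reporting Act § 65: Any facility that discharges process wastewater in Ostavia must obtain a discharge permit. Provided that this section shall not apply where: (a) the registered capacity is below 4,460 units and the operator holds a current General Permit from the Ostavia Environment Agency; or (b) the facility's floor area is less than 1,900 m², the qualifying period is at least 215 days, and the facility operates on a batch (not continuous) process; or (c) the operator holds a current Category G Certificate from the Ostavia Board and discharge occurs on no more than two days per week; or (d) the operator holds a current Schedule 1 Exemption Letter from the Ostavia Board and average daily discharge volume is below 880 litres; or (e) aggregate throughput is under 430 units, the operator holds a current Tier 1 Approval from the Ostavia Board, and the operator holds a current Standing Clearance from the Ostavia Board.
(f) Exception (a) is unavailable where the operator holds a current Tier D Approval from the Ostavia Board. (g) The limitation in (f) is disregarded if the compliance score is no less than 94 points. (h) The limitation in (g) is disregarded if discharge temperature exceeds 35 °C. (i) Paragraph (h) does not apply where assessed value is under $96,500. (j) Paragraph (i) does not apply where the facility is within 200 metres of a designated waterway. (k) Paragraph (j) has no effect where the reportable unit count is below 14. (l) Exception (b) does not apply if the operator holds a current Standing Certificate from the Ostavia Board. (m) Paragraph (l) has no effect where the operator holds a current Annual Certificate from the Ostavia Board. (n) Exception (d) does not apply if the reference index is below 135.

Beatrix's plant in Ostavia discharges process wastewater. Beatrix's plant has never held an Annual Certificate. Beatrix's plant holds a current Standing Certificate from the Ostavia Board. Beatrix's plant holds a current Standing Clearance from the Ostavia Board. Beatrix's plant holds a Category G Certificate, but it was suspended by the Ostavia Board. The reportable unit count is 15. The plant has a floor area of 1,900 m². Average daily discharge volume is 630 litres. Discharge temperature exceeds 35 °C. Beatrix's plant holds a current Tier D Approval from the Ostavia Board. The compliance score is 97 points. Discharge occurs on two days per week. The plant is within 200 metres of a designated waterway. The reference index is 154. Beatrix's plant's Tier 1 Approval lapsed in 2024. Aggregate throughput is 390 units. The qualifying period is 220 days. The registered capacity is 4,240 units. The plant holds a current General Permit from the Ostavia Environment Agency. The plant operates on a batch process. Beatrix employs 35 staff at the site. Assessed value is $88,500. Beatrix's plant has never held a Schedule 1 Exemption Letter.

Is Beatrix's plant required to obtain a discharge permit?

Exception (a): the registered capacity is 4,240 units, below the 4,460 units limit; a current General Permit is held — every condition holds. But applying paragraphs (f)–(k): (f) operates — a current Tier D Approval is held. (g) applies (the compliance score is 97 points, meeting the 94 points threshold), but is itself disapplied by (h): (h) operates against (g): discharge temperature exceeds 35 °C. (i) applies (assessed value is $88,500, under the $96,500 limit), but is displaced by (j): (j) is triggered — the plant is within 200 m of a designated waterway. (k), which would lift (j), is not triggered — the reportable unit count is 15, not below 14. Exception (a) does not apply.
Exception (b) does not apply: the facility's floor area is 1,900 m², not less than 1,900 m².
Exception (c) fails — there is no Category G Certificate in force.
Exception (d) fails — the Schedule 1 Exemption Letter is not current.
Exception (e) fails — no current Tier 1 Approval is held.
No exception is made out. Beatrix's plant falls within the general rule.

Yes — Beatrix's plant must obtain a discharge permit.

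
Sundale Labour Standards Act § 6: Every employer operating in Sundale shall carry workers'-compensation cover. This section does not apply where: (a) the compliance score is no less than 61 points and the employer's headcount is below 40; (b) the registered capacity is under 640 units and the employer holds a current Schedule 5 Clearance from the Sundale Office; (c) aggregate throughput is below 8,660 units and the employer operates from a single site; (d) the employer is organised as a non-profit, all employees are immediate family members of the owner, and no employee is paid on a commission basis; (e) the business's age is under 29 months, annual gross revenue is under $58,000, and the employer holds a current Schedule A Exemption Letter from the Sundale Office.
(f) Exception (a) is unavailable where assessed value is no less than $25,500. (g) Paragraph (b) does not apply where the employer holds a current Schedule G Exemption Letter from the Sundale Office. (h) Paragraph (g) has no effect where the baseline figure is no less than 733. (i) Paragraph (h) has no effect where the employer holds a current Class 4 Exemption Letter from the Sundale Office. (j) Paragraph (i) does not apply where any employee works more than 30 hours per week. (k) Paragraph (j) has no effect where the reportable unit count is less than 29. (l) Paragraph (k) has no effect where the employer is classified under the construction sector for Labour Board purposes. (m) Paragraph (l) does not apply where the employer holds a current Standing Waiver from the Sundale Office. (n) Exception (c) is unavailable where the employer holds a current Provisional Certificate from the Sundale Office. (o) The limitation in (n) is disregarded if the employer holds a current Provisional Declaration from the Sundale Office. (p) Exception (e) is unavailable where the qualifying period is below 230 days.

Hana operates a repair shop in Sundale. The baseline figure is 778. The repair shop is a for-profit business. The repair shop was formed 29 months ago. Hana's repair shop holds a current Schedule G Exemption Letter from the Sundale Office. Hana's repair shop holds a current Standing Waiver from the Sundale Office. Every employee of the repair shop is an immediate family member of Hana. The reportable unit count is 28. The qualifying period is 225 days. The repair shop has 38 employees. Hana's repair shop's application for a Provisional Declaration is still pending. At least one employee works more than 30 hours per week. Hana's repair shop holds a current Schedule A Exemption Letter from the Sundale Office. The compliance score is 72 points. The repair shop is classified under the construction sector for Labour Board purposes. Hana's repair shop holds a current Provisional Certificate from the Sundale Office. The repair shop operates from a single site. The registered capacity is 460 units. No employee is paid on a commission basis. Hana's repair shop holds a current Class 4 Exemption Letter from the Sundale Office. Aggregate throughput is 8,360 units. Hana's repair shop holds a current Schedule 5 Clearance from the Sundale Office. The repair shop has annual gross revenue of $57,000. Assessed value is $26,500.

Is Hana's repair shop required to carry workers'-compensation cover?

Exception (a): the compliance score is 72 points, meeting the 61 points threshold; the employer's headcount is 38, below the 40 limit — every condition holds. But: (f) operates against (a): assessed value is $26,500, meeting the $25,500 threshold. (a) is therefore removed.
Exception (b): the registered capacity is 460 units, under the 640 units limit; a current Schedule 5 Clearance is held — every condition holds. However, paragraphs (g)–(m) must be considered: (g) operates against (b): a current Schedule G Exemption Letter is held. (h) would limit (g) — the baseline figure is 778, meeting the 733 threshold — but (i) sets (h) aside: (i) applies — a current Class 4 Exemption Letter is held. (j) is engaged (at least one employee exceeds 30 hours/week), but yields to (k): (k) is triggered — the reportable unit count is 28, less than the 29 limit. (l) is triggered (the repair shop is classified under the construction sector), but is displaced by (m): (m) is engaged — a current Standing Waiver is held. Exception (b) does not apply.
Exception (c) is satisfied on its face — aggregate throughput is 8,360 units, below the 8,660 units limit; the employer operates from a single site. However, paragraphs (n)–(o) must be considered: (n) is triggered — a current Provisional Certificate is held. (o), which would lift (n), does not operate here — the Provisional Declaration is not current. So (c) is unavailable.
Exception (d) fails — the employer is for-profit.
Exception (e) does not apply: the business's age is 29 months, not under 29 months.
Every exception is unavailable, so the rule governs.

Yes — Hana's repair shop must carry workers'-compensation cover.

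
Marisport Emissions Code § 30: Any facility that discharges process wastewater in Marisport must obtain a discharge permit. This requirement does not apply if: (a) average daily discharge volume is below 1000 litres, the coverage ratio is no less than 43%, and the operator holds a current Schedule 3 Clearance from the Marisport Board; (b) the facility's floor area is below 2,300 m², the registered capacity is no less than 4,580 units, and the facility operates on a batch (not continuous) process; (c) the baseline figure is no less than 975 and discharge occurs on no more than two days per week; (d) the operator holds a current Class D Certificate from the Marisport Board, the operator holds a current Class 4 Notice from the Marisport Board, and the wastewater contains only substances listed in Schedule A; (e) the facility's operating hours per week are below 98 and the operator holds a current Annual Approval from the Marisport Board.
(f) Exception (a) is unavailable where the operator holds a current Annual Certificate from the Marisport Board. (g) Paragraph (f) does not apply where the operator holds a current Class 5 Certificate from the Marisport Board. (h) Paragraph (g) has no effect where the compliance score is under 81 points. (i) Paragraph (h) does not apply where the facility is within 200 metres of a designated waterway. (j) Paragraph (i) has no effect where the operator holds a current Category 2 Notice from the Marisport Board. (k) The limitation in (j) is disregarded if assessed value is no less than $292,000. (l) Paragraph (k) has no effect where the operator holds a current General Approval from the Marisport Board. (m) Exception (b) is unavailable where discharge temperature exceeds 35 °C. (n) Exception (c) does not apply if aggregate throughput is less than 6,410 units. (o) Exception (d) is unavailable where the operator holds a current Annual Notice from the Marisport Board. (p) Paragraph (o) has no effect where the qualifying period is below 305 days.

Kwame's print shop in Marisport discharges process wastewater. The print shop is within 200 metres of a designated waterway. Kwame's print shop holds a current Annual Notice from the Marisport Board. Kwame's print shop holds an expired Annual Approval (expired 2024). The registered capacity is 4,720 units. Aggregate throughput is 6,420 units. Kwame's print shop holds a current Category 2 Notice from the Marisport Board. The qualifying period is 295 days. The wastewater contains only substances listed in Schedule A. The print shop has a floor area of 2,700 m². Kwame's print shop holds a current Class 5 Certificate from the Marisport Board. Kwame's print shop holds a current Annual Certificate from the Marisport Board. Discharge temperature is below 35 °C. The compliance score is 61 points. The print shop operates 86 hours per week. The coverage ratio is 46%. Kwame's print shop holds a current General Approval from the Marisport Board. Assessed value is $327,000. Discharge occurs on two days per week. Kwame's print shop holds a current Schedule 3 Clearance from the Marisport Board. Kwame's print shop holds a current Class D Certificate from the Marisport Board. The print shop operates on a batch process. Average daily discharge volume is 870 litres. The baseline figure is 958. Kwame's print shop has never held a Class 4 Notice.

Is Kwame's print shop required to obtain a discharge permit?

Yes — Kwame's print shop must obtain a discharge permit.

Exception (a): average daily discharge volume is 870 litres, below the 1000 litres limit; the coverage ratio is 46%, meeting the 43% threshold; a current Schedule 3 Clearance is held — every condition holds. But applying paragraphs (f)–(l): (f) operates against (a): a current Annual Certificate is held. (g) is triggered (a current Class 5 Certificate is held), but is itself disapplied by (h): (h) is engaged — the compliance score is 61 points, under the 81 points limit. (i) is engaged (the print shop is within 200 m of a designated waterway), but is itself disapplied by (j): (j) applies — a current Category 2 Notice is held. (k) is engaged (assessed value is $327,000, meeting the $292,000 threshold), but yields to (l): (l) operates against (k): a current General Approval is held. So (a) is unavailable.
Exception (b) does not apply: the facility's floor area is 2,700 m², not below 2,300 m².
Exception (c) fails — the baseline figure is 958, short of 975.
Exception (d) does not apply: there is no Class 4 Notice in force.
Exception (e) does not apply: there is no Annual Approval in force.
None of the exceptions is available; § 30 applies in full.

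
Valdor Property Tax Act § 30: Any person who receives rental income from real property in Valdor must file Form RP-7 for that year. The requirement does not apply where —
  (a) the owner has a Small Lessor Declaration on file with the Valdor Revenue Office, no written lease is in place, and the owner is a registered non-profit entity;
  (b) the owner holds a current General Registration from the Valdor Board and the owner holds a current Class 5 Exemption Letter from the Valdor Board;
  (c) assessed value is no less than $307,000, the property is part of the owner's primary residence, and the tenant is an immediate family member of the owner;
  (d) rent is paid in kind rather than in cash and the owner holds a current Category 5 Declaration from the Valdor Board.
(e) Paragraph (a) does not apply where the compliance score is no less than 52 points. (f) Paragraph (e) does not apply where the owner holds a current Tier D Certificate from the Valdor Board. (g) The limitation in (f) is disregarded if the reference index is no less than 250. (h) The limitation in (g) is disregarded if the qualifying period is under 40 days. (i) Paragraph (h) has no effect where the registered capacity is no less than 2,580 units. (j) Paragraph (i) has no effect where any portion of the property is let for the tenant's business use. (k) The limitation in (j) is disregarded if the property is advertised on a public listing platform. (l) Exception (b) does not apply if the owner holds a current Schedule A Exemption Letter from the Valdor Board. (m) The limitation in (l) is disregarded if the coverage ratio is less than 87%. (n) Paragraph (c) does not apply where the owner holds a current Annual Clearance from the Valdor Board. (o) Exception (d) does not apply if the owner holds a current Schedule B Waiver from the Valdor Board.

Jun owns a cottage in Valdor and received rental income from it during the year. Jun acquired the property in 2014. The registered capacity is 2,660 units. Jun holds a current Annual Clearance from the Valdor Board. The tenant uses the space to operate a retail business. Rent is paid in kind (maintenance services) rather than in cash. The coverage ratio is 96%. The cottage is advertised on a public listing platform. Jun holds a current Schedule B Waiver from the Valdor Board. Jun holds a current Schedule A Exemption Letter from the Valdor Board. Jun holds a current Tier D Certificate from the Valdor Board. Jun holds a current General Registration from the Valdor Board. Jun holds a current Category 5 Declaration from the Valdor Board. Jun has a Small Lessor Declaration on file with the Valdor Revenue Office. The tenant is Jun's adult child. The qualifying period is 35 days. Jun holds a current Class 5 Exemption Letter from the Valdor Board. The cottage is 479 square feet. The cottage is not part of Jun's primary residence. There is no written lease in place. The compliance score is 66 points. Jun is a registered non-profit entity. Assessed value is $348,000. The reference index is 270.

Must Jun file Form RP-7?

Exception (a): a Small Lessor Declaration is on file; there is no written lease; Jun is a registered non-profit — every condition holds. But applying paragraphs (e)–(k): (e) operates against (a): the compliance score is 66 points, meeting the 52 points threshold. (f) is engaged (a current Tier D Certificate is held), but yields to (g): (g) operates — the reference index is 270, meeting the 250 threshold. (h) would limit (g) — the qualifying period is 35 days, under the 40 days limit — but (i) sets (h) aside: (i) is triggered — the registered capacity is 2,660 units, meeting the 2,580 units threshold. (j) would limit (i) — the space is let for business use — but (k) sets (j) aside: (k) operates against (j): the property is publicly advertised. Exception (a) does not apply.
All of (b)'s requirements are met (a current General Registration is held; a current Class 5 Exemption Letter is held). But applying paragraphs (l)–(m): (l) operates against (b): a current Schedule A Exemption Letter is held. (m) does not operate here (the coverage ratio is 96%, not less than 87%), so (l) stands. So (b) is unavailable.
Exception (c) fails — the cottage is not part of the primary residence.
Exception (d): rent is paid in kind; a current Category 5 Declaration is held — every condition holds. Turning to paragraph (o): (o) operates against (d): a current Schedule B Waiver is held. Exception (d) does not apply.
None of the exceptions is available; § 30 applies in full.

Yes — Jun must file Form RP-7.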